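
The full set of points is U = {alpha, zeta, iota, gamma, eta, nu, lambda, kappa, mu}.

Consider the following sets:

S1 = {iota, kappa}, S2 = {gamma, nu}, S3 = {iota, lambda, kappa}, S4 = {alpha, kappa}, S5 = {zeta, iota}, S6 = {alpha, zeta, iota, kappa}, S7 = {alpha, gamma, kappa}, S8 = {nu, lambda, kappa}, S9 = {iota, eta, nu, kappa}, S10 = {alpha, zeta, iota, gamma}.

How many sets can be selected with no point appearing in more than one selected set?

3

S2, S4, S5 are pairwise disjoint (S2={gamma,nu}; S4={alpha,kappa}; S5={zeta,iota}).
Every remaining set overlaps one of these, and no 4 of the listed sets are pairwise disjoint, so 3 is the maximum.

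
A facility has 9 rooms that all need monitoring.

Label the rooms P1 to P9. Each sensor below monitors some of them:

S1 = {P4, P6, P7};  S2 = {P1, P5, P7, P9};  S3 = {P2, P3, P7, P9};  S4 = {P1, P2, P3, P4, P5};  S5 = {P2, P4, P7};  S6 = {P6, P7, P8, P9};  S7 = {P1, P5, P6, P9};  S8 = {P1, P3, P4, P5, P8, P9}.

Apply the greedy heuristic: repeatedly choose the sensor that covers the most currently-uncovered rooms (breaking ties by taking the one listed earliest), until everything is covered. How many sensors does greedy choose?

Greedy: pick S8 (covers 6 new) → pick S1 (covers 2 new) → pick S3 (covers 1 new). Total picks: 3.
(The true minimum cover uses only 2 sensors, so greedy is not optimal here.)

3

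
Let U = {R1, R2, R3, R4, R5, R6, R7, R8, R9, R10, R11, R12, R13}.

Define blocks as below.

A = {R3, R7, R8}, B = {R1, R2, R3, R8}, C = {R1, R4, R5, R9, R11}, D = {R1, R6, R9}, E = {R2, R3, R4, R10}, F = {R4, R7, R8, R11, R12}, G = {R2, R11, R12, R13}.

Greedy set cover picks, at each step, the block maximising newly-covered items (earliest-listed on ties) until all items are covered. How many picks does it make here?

Greedy: pick C (covers 5 new) → pick A (covers 3 new) → pick G (covers 3 new) → pick D (covers 1 new) → pick E (covers 1 new). Total picks: 5.

5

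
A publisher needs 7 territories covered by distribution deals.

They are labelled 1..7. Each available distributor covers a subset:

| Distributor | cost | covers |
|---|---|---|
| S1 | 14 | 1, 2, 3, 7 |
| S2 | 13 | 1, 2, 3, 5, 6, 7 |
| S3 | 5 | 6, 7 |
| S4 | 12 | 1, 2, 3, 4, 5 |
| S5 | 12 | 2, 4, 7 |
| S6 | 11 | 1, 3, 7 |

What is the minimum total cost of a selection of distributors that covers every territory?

17

S3, S4 together cover every territory (S3 ∪ S4 = {1, 2, 3, 4, 5, 6, 7}); total cost 5 + 12 = 17.
The greedy pick S2, S4 costs 25; no covering selection beats 17.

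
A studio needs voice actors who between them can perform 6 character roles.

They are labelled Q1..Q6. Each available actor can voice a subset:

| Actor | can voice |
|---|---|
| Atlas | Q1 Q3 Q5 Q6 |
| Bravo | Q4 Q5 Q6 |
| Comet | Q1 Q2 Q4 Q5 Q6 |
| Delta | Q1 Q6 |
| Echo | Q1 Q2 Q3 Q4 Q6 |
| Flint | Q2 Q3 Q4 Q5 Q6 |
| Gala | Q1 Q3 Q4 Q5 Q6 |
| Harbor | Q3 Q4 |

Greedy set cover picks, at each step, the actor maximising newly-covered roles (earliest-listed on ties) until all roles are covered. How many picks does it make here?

Greedy: pick Comet (covers 5 new) → pick Atlas (covers 1 new). Total picks: 2.

2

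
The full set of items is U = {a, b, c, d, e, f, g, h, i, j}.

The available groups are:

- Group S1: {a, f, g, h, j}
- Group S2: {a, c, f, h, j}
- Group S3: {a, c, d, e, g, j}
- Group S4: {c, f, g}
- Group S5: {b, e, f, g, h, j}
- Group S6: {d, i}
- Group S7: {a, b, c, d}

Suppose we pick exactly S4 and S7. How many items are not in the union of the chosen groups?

Union of S4, S7 = {a, b, c, d, f, g}.
Not covered: e, h, i, j — 4 items.

4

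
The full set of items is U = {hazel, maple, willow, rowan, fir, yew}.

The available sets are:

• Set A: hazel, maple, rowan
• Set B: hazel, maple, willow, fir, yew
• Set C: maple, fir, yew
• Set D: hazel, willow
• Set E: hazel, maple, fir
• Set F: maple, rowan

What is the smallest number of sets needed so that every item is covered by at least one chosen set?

A and B cover everything between them: the union {hazel, maple, willow, rowan, fir, yew} is all of U.
No single set has all 6 items (the largest, B, has 5), so 2 is optimal.

2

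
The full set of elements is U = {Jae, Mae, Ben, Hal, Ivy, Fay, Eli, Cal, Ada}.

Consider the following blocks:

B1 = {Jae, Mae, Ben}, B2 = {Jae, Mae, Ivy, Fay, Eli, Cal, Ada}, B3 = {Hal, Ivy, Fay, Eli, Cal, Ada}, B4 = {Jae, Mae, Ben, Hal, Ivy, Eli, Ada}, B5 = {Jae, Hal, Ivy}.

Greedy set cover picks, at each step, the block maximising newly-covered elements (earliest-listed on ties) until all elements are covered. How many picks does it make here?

2

Greedy: pick B2 (covers 7 new) → pick B4 (covers 2 new). Total picks: 2.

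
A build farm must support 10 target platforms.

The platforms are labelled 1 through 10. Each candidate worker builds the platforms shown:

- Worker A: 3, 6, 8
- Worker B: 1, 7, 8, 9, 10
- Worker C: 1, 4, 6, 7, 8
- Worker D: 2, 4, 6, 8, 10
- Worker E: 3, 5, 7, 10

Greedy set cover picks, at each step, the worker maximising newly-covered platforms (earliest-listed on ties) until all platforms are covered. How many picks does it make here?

Greedy: pick B (covers 5 new) → pick D (covers 3 new) → pick E (covers 2 new). Total picks: 3.

3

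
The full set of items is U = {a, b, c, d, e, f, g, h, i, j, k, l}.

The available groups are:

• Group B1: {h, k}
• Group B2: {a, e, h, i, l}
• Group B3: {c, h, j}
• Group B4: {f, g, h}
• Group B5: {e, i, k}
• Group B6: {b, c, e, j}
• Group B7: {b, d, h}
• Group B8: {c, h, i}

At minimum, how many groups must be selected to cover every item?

B2, B4, B5, B6, and B7 cover everything between them: the union {a, b, c, d, e, f, g, h, i, j, k, l} is all of U.
No 4 of the 8 groups cover everything (all 70 combinations miss at least one item), so 5 is optimal.

5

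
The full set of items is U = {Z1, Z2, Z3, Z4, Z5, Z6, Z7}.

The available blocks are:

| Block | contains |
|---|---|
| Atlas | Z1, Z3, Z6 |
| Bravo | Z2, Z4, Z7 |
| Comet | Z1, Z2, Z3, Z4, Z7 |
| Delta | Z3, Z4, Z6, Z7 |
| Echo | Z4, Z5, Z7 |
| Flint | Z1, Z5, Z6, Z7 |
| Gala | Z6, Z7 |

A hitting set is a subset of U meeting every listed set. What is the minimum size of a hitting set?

The 2 items {Z4, Z6} hit every block.
The blocks Atlas, Echo are pairwise disjoint, so any hitting set needs a separate item for each — at least 2. Hence 2 is optimal.

2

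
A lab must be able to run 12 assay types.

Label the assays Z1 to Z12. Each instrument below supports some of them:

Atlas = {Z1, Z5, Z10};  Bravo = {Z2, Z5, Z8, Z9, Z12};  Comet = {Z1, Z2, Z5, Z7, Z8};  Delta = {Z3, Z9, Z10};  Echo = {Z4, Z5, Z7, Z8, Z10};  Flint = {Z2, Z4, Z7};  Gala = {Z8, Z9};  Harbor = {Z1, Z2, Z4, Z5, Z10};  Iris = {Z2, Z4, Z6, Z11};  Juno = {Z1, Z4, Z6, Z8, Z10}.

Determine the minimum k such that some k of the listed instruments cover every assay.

Take {Bravo, Comet, Delta, Iris}. Their union is {Z1, Z2, Z3, Z4, Z5, Z6, Z7, Z8, Z9, Z10, Z11, Z12}, which is all 12 assays.
No 3 of the 10 instruments cover everything (all 120 combinations miss at least one assay), so 4 is optimal.

4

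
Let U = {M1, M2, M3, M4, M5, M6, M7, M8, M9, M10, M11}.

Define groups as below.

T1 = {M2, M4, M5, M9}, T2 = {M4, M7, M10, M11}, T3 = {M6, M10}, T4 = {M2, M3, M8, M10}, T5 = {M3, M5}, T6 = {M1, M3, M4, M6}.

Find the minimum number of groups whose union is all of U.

T1 and T2 and T4 and T6 together: T1 ∪ T2 ∪ T4 ∪ T6 = {M1, M2, M3, M4, M5, M6, M7, M8, M9, M10, M11} — every item is covered.
Only T6 contains M1, so T6 is forced; the remaining 7 items need at least 3 more groups (each remaining group adds at most 3) — so at least 4 groups are needed, and 4 is optimal.

4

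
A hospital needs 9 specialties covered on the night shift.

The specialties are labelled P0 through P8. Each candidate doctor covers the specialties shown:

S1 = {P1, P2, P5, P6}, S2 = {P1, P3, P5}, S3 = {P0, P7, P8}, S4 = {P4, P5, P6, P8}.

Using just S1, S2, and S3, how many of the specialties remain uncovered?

Union of S1, S2, S3 = {P0, P1, P2, P3, P5, P6, P7, P8}.
Not covered: P4 — 1 specialty.

1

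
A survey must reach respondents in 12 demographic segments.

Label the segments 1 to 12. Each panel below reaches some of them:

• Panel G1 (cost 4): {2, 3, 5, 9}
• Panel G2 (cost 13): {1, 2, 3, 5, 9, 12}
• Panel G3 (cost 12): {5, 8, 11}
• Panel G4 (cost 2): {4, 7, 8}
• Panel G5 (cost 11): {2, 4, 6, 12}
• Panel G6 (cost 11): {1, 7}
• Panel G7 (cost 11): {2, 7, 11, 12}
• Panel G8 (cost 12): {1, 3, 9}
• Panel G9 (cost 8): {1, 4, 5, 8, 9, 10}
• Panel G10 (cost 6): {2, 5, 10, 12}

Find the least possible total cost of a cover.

34

G1, G5, G7, G9 together cover every segment (G1 ∪ G5 ∪ G7 ∪ G9 = {1, 2, 3, 4, 5, 6, 7, 8, 9, 10, 11, 12}); total cost 4 + 11 + 11 + 8 = 34.
The greedy pick G4, G1, G10, G9, G5, G7 costs 42; no covering selection beats 34.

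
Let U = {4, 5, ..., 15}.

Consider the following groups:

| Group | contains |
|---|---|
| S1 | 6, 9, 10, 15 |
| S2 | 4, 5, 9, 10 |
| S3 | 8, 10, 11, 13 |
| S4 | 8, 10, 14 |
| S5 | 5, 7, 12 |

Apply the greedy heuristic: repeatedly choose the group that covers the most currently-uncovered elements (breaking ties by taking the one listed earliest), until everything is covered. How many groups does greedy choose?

5

Greedy: pick S1 (covers 4 new) → pick S3 (covers 3 new) → pick S5 (covers 3 new) → pick S2 (covers 1 new) → pick S4 (covers 1 new). Total picks: 5.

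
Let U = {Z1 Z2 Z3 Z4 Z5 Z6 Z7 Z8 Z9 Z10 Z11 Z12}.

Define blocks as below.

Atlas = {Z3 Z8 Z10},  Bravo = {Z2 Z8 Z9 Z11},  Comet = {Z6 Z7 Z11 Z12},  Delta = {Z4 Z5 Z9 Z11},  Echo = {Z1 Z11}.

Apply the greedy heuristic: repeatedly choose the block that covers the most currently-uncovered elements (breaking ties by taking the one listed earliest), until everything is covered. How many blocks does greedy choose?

5

Greedy: pick Bravo (covers 4 new) → pick Comet (covers 3 new) → pick Atlas (covers 2 new) → pick Delta (covers 2 new) → pick Echo (covers 1 new). Total picks: 5.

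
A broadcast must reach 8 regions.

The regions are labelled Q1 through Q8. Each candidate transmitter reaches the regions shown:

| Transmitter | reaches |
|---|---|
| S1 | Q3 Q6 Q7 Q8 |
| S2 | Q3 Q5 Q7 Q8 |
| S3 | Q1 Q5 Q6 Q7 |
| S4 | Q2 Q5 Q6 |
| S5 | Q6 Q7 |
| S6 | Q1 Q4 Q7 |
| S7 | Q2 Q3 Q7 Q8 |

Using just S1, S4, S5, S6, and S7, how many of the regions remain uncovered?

Union of S1, S4, S5, S6, S7 = {Q1, Q2, Q3, Q4, Q5, Q6, Q7, Q8} — that's every region, so 0 are uncovered.

0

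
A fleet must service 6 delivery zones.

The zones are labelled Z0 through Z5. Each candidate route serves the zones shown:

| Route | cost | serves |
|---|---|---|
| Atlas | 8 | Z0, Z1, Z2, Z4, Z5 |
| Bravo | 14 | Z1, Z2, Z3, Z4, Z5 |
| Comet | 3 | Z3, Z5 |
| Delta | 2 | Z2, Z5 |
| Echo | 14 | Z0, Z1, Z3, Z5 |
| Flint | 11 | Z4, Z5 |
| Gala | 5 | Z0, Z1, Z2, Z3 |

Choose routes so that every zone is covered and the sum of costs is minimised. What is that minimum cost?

Atlas, Comet together cover every zone (Atlas ∪ Comet = {Z0, Z1, Z2, Z3, Z4, Z5}); total cost 8 + 3 = 11.
The greedy pick Delta, Gala, Atlas costs 15; no covering selection beats 11.

11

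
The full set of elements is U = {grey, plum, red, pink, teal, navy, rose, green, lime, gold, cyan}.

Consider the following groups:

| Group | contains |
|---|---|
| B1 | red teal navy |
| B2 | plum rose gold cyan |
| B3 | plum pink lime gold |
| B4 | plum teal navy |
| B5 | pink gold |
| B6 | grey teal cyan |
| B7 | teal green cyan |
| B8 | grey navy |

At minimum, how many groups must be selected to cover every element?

5

B1, B2, B3, B7, and B8 cover everything between them: the union {grey, plum, red, pink, teal, navy, rose, green, lime, gold, cyan} is all of U.
No 4 of the 8 groups cover everything (all 70 combinations miss at least one element), so 5 is optimal.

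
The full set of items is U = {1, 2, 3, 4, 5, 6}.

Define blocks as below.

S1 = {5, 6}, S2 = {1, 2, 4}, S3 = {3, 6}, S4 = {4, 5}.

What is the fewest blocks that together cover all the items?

3

S2 and S3 and S4 together: S2 ∪ S3 ∪ S4 = {1, 2, 3, 4, 5, 6} — every item is covered.
Only S2 contains 1, so S2 is forced; the remaining 3 items need at least 2 more blocks (each remaining block adds at most 2) — so at least 3 blocks are needed, and 3 is optimal.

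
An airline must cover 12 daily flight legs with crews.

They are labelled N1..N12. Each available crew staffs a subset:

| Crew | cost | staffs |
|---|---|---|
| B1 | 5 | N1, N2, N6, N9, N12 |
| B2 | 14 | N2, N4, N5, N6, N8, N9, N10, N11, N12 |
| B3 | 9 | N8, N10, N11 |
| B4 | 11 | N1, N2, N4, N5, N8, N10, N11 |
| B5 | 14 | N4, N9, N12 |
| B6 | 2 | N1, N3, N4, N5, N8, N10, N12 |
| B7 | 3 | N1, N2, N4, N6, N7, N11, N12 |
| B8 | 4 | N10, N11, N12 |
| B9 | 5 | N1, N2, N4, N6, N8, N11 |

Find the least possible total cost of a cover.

10

B1, B6, B7 together cover every leg (B1 ∪ B6 ∪ B7 = {N1, N2, N3, N4, N5, N6, N7, N8, N9, N10, N11, N12}); total cost 5 + 2 + 3 = 10.
No covering selection has total cost below 10.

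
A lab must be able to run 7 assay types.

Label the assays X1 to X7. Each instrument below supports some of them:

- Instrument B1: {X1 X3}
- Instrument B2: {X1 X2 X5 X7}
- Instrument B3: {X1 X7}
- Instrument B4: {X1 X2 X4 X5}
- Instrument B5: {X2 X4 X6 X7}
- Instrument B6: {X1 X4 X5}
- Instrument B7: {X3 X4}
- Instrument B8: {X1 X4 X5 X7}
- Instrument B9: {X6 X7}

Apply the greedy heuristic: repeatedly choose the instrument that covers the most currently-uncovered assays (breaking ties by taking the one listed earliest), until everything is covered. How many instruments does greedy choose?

Greedy: pick B2 (covers 4 new) → pick B5 (covers 2 new) → pick B1 (covers 1 new). Total picks: 3.

3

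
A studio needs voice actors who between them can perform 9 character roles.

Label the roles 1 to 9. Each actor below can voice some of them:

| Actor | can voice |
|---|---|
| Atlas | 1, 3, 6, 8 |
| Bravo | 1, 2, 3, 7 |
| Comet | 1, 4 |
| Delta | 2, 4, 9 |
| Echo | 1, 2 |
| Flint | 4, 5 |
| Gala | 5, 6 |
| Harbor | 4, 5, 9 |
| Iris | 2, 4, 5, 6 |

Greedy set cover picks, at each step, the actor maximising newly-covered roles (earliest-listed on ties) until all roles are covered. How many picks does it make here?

4

Greedy: pick Atlas (covers 4 new) → pick Delta (covers 3 new) → pick Bravo (covers 1 new) → pick Flint (covers 1 new). Total picks: 4.
(The true minimum cover uses only 3 actors, so greedy is not optimal here.)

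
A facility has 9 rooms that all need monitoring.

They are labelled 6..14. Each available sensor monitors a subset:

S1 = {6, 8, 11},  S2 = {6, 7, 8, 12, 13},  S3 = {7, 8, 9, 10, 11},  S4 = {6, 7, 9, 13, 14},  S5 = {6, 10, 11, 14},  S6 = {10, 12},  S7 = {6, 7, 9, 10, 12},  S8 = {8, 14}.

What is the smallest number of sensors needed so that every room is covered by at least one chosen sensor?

3

Take {S3, S4, S7}. Their union is {6, 7, 8, 9, 10, 11, 12, 13, 14}, which is all 9 rooms.
No 2 of the 8 sensors cover everything (all 28 combinations miss at least one room), so 3 is optimal.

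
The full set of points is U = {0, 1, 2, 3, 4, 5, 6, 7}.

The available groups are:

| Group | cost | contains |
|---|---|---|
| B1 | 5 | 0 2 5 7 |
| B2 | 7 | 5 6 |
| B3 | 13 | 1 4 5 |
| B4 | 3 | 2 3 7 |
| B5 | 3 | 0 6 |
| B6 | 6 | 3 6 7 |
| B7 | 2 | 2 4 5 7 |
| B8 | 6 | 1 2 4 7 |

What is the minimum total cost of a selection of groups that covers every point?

B4, B5, B7, B8 together cover every point (B4 ∪ B5 ∪ B7 ∪ B8 = {0, 1, 2, 3, 4, 5, 6, 7}); total cost 3 + 3 + 2 + 6 = 14.
No covering selection has total cost below 14.

14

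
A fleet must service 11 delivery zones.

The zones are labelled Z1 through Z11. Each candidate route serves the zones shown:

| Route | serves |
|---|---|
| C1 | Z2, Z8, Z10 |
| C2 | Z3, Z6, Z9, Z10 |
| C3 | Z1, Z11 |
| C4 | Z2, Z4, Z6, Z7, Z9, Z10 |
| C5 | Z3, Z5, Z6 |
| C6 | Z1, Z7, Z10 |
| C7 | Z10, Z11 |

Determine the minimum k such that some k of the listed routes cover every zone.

Take {C1, C3, C4, C5}. Their union is {Z1, Z2, Z3, Z4, Z5, Z6, Z7, Z8, Z9, Z10, Z11}, which is all 11 zones.
Only C4 contains Z4, so C4 is forced; the remaining 5 zones need at least 3 more routes (each remaining route adds at most 2) — so at least 4 routes are needed, and 4 is optimal.

4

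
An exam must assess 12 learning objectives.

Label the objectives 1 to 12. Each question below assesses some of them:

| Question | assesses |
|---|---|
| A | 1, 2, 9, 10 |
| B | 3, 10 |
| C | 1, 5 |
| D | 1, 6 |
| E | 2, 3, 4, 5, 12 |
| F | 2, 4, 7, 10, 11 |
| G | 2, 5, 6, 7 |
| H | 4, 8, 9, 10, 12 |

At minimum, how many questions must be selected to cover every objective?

4

D and E and F and H together: D ∪ E ∪ F ∪ H = {1, 2, 3, 4, 5, 6, 7, 8, 9, 10, 11, 12} — every objective is covered.
Only F contains 11, so F is forced; the remaining 7 objectives need at least 3 more questions (each remaining question adds at most 3) — so at least 4 questions are needed, and 4 is optimal.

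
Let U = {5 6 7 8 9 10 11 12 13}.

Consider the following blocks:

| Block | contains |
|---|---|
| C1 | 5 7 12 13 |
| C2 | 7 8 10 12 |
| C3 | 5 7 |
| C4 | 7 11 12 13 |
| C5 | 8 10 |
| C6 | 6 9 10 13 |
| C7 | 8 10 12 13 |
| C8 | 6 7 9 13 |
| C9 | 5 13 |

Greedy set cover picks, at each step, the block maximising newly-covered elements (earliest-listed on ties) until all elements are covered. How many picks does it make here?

Greedy: pick C1 (covers 4 new) → pick C6 (covers 3 new) → pick C2 (covers 1 new) → pick C4 (covers 1 new). Total picks: 4.

4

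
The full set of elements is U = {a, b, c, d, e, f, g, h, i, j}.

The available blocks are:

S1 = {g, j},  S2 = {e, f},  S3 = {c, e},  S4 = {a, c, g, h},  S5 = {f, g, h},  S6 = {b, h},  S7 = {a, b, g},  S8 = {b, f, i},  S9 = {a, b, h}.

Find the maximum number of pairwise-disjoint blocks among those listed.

3

S1, S3, S6 are pairwise disjoint (S1={g,j}; S3={c,e}; S6={b,h}).
Every remaining block overlaps one of these, and no 4 of the listed blocks are pairwise disjoint, so 3 is the maximum.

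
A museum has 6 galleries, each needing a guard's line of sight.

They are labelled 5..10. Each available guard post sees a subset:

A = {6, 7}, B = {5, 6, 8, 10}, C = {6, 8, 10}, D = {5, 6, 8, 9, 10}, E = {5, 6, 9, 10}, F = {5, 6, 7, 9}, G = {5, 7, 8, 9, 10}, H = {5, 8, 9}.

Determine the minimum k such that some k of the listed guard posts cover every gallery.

C and G together: C ∪ G = {5, 6, 7, 8, 9, 10} — every gallery is covered.
No single guard post has all 6 galleries (the largest, D, has 5), so 2 is optimal.

2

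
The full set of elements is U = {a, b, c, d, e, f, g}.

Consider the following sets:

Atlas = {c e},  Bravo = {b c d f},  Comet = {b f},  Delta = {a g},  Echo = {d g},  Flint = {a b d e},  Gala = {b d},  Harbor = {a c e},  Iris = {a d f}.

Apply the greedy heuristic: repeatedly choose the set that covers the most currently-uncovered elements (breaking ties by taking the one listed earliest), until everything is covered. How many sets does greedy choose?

3

Greedy: pick Bravo (covers 4 new) → pick Delta (covers 2 new) → pick Atlas (covers 1 new). Total picks: 3.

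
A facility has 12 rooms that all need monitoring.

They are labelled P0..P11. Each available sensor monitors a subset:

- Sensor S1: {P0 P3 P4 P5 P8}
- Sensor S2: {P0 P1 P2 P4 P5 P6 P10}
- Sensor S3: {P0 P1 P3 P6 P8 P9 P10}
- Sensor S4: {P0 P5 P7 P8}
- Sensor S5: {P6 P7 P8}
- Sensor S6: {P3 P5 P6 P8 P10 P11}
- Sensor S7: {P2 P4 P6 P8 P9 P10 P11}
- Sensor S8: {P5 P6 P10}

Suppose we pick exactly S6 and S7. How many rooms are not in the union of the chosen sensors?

3

Union of S6, S7 = {P2, P3, P4, P5, P6, P8, P9, P10, P11}.
Not covered: P0, P1, P7 — 3 rooms.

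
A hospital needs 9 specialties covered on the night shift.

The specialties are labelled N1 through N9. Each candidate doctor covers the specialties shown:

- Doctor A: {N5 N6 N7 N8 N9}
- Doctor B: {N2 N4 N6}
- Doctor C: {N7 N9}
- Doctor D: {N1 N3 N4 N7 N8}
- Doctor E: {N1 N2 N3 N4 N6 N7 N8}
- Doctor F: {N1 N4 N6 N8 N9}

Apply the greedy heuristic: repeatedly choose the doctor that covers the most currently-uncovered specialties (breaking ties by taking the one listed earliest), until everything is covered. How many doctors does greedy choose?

Greedy: pick E (covers 7 new) → pick A (covers 2 new). Total picks: 2.

2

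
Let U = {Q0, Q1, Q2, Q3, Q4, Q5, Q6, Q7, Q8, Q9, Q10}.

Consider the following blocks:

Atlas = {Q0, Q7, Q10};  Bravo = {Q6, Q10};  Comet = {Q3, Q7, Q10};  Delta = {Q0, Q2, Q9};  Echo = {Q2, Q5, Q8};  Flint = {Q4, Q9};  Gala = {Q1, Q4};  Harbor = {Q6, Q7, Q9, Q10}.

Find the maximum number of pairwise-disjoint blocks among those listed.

3

Bravo, Delta, Gala are pairwise disjoint (Bravo={Q6,Q10}; Delta={Q0,Q2,Q9}; Gala={Q1,Q4}).
Every remaining block overlaps one of these, and no 4 of the listed blocks are pairwise disjoint, so 3 is the maximum.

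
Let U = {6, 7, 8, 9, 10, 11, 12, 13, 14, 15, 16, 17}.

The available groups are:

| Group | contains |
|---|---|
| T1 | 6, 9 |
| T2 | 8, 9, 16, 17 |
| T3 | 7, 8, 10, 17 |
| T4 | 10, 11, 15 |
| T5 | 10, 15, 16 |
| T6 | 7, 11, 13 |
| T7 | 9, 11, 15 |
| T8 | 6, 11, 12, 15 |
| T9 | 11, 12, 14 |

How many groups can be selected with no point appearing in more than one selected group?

T1, T5, T9 are pairwise disjoint (T1={6,9}; T5={10,15,16}; T9={11,12,14}).
Every remaining group overlaps one of these, and no 4 of the listed groups are pairwise disjoint, so 3 is the maximum.

3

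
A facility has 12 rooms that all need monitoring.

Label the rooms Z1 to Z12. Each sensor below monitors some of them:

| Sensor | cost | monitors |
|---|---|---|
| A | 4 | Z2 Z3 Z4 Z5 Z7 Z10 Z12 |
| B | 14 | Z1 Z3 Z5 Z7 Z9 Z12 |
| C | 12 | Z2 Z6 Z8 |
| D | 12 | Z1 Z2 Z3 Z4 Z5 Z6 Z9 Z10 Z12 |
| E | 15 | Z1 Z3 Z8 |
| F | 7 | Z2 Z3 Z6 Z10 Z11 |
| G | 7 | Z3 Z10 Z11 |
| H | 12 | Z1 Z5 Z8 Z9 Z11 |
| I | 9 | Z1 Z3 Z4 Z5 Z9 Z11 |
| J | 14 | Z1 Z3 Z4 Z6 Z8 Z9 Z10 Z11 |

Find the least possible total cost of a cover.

A, J together cover every room (A ∪ J = {Z1, Z2, Z3, Z4, Z5, Z6, Z7, Z8, Z9, Z10, Z11, Z12}); total cost 4 + 14 = 18.
No covering selection has total cost below 18.

18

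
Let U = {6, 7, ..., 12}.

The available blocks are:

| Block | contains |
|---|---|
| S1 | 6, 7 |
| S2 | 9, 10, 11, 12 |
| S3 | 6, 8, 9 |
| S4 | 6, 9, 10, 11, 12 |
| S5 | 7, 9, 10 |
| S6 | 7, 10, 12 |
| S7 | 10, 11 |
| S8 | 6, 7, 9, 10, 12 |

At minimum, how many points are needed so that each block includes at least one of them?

2

H = {6, 10} meets every block (each contains at least one member of H), and |H| = 2.
The blocks S3, S7 are pairwise disjoint, so any hitting set needs a separate point for each — at least 2. Hence 2 is optimal.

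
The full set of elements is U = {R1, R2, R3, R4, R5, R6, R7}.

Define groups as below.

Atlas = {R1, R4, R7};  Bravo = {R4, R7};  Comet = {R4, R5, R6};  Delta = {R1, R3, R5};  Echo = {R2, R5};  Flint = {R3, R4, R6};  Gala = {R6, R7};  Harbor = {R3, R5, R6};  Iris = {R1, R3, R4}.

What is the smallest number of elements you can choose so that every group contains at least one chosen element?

3

H = {R3, R5, R7} meets every group (each contains at least one member of H), and |H| = 3.
The groups Echo, Gala, Iris are pairwise disjoint, so any hitting set needs a separate element for each — at least 3. Hence 3 is optimal.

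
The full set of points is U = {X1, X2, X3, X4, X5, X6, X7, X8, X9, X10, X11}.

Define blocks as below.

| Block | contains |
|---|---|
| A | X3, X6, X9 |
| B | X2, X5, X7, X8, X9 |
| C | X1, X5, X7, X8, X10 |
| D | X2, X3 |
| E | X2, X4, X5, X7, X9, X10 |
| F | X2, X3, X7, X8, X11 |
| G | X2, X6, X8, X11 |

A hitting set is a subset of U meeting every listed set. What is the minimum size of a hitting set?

3

The 3 points {X2, X6, X8} hit every block.
No choice of 2 points meets every block, so 3 is the minimum.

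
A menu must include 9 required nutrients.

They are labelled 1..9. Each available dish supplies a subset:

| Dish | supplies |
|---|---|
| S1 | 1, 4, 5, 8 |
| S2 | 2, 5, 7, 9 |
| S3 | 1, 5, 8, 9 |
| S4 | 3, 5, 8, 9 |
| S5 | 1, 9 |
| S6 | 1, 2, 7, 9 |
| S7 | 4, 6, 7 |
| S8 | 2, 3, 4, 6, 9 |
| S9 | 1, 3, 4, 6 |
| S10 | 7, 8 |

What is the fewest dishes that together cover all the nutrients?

S3 and S6 and S8 together: S3 ∪ S6 ∪ S8 = {1, 2, 3, 4, 5, 6, 7, 8, 9} — every nutrient is covered.
No 2 of the 10 dishes cover everything (all 45 combinations miss at least one nutrient), so 3 is optimal.

3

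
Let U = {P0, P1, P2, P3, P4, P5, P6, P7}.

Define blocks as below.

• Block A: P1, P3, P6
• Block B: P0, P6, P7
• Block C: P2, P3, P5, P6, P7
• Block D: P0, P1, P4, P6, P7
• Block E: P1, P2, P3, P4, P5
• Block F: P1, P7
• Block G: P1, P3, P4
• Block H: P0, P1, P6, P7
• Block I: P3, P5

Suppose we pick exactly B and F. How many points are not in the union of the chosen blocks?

4

Union of B, F = {P0, P1, P6, P7}.
Not covered: P2, P3, P4, P5 — 4 points.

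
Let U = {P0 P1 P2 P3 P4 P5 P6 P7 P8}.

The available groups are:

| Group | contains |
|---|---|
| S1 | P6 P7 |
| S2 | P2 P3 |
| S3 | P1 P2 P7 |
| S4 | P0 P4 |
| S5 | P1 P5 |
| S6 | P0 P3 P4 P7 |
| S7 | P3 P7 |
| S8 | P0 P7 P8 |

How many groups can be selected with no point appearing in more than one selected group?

S1, S2, S4, S5 are pairwise disjoint (S1={P6,P7}; S2={P2,P3}; S4={P0,P4}; S5={P1,P5}).
Every remaining group overlaps one of these, and no 5 of the listed groups are pairwise disjoint, so 4 is the maximum.

4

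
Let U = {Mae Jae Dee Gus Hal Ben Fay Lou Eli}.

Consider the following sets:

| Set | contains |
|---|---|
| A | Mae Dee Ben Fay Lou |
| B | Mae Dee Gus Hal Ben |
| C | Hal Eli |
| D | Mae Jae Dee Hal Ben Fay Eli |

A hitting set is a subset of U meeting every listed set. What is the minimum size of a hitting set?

2

The 2 points {Mae, Eli} hit every set.
The sets A, C are pairwise disjoint, so any hitting set needs a separate point for each — at least 2. Hence 2 is optimal.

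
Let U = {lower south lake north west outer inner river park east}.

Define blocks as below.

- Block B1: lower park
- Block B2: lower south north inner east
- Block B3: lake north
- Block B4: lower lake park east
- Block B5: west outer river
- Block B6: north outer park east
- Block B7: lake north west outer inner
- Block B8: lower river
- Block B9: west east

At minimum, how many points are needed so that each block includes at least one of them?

H = {lower, north, west} meets every block (each contains at least one member of H), and |H| = 3.
The blocks B1, B3, B5 are pairwise disjoint, so any hitting set needs a separate point for each — at least 3. Hence 3 is optimal.

3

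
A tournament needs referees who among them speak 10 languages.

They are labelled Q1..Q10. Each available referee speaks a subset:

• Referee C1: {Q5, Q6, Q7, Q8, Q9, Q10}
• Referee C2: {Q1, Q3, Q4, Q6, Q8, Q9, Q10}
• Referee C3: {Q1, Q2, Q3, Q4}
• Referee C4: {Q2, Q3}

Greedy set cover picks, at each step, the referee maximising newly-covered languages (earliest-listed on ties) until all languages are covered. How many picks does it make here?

3

Greedy: pick C2 (covers 7 new) → pick C1 (covers 2 new) → pick C3 (covers 1 new). Total picks: 3.
(The true minimum cover uses only 2 referees, so greedy is not optimal here.)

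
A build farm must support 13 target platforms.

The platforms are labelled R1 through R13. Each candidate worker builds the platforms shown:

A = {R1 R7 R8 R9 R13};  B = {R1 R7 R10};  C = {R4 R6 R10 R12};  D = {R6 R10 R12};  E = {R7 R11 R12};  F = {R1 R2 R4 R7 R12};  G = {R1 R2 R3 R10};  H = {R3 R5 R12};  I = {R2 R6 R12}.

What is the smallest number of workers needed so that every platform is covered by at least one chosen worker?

Take {A, C, E, F, H}. Their union is {R1, R2, R3, R4, R5, R6, R7, R8, R9, R10, R11, R12, R13}, which is all 13 platforms.
No 4 of the 9 workers cover everything (all 126 combinations miss at least one platform), so 5 is optimal.

5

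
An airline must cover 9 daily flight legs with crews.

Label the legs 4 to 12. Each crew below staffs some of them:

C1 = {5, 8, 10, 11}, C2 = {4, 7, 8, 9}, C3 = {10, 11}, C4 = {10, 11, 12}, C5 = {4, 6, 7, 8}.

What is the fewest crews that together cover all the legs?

4

Take {C1, C2, C4, C5}. Their union is {4, 5, 6, 7, 8, 9, 10, 11, 12}, which is all 9 legs.
No 3 of the 5 crews cover everything (all 10 combinations miss at least one leg), so 4 is optimal.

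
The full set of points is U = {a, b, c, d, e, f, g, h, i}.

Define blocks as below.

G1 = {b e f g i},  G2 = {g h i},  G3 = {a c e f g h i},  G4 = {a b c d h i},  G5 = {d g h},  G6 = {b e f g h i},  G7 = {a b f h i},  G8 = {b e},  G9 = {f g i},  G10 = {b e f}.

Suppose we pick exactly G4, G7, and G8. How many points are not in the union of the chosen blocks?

1

Union of G4, G7, G8 = {a, b, c, d, e, f, h, i}.
Not covered: g — 1 point.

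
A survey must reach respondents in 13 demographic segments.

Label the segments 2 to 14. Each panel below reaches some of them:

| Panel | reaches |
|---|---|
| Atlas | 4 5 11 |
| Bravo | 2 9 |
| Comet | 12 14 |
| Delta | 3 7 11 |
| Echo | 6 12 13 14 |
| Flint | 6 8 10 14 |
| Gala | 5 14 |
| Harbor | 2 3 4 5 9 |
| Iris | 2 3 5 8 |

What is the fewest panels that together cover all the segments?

Take {Delta, Echo, Flint, Harbor}. Their union is {2, 3, 4, 5, 6, 7, 8, 9, 10, 11, 12, 13, 14}, which is all 13 segments.
Only Delta contains 7, so Delta is forced; the remaining 10 segments need at least 3 more panels (each remaining panel adds at most 4) — so at least 4 panels are needed, and 4 is optimal.

4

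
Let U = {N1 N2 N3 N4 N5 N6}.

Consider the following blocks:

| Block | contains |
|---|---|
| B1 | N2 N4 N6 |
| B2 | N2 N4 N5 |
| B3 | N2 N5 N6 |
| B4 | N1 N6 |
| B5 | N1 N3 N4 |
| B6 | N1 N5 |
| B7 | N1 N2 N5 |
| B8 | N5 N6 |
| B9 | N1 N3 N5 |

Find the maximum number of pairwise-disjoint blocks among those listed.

B3, B5 are pairwise disjoint (B3={N2,N5,N6}; B5={N1,N3,N4}).
Every remaining block overlaps one of these, and no 3 of the listed blocks are pairwise disjoint, so 2 is the maximum.

2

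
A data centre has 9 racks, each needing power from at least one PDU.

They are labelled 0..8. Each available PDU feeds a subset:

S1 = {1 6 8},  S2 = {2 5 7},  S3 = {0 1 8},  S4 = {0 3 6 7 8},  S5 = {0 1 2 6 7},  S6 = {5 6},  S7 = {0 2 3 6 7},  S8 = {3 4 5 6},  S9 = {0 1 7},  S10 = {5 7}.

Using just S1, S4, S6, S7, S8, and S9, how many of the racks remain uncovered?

0

Union of S1, S4, S6, S7, S8, S9 = {0, 1, 2, 3, 4, 5, 6, 7, 8} — that's every rack, so 0 are uncovered.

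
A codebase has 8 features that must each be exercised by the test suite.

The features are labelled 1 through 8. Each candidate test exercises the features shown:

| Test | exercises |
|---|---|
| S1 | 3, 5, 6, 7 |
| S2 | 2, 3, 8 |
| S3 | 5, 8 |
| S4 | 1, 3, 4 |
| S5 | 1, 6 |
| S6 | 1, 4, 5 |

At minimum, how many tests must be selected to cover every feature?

3

Take {S1, S2, S6}. Their union is {1, 2, 3, 4, 5, 6, 7, 8}, which is all 8 features.
Only S2 contains 2, so S2 is forced; the remaining 5 features need at least 2 more tests (each remaining test adds at most 3) — so at least 3 tests are needed, and 3 is optimal.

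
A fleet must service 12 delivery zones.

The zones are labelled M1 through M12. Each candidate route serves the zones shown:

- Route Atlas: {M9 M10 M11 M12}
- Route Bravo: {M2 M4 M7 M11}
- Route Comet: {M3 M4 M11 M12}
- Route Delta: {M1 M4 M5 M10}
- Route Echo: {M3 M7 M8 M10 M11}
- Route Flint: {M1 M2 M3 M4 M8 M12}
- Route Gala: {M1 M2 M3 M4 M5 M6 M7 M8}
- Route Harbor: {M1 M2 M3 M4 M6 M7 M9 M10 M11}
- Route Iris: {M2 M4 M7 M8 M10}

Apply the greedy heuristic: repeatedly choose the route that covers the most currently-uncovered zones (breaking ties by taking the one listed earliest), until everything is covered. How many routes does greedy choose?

3

Greedy: pick Harbor (covers 9 new) → pick Flint (covers 2 new) → pick Delta (covers 1 new). Total picks: 3.
(The true minimum cover uses only 2 routes, so greedy is not optimal here.)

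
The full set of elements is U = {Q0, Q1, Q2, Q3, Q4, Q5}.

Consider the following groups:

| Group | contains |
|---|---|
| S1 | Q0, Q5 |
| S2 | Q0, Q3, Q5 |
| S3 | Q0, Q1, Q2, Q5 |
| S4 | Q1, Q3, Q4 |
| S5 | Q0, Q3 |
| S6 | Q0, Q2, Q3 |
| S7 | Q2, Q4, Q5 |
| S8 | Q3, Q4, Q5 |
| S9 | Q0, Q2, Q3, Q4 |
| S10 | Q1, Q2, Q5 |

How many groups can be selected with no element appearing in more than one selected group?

2

S5, S10 are pairwise disjoint (S5={Q0,Q3}; S10={Q1,Q2,Q5}).
Every remaining group overlaps one of these, and no 3 of the listed groups are pairwise disjoint, so 2 is the maximum.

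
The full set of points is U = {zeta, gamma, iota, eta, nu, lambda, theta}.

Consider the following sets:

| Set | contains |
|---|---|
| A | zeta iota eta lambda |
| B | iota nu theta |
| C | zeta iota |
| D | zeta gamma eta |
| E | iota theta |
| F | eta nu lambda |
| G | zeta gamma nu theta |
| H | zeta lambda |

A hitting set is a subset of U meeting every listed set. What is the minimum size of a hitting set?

Take T = {gamma, iota, lambda}. Each listed set contains at least one of these, so T is a hitting set of size 3.
No choice of 2 points meets every set, so 3 is the minimum.

3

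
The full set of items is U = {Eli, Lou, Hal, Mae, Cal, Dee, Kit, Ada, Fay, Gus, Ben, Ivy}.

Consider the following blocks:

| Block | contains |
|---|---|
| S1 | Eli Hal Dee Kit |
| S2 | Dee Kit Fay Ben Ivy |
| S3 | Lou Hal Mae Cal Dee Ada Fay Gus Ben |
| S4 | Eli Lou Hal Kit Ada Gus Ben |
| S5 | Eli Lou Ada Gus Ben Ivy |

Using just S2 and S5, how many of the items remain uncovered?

3

Union of S2, S5 = {Eli, Lou, Dee, Kit, Ada, Fay, Gus, Ben, Ivy}.
Not covered: Hal, Mae, Cal — 3 items.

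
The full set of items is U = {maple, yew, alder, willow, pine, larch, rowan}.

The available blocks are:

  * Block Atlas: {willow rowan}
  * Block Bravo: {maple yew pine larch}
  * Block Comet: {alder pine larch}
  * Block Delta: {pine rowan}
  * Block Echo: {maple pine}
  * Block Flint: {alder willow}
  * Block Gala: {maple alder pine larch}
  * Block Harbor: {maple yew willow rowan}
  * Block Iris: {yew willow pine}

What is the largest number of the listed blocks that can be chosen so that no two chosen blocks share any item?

2

Bravo, Flint are pairwise disjoint (Bravo={maple,yew,pine,larch}; Flint={alder,willow}).
Every remaining block overlaps one of these, and no 3 of the listed blocks are pairwise disjoint, so 2 is the maximum.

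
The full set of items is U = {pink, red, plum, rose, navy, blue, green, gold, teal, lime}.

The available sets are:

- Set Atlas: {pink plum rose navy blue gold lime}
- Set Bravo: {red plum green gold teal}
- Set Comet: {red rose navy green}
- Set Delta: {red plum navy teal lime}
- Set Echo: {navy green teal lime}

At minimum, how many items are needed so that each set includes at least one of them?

2

Take H = {green, lime}. Each listed set contains at least one of these, so H is a hitting set of size 2.
No single item lies in every set, so at least 2 are needed and 2 is optimal.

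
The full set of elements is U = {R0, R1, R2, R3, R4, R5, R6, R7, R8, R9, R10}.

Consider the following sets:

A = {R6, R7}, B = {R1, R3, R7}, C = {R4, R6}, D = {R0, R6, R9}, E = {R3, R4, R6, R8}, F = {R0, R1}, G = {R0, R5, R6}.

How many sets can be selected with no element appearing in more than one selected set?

2

B, D are pairwise disjoint (B={R1,R3,R7}; D={R0,R6,R9}).
Every remaining set overlaps one of these, and no 3 of the listed sets are pairwise disjoint, so 2 is the maximum.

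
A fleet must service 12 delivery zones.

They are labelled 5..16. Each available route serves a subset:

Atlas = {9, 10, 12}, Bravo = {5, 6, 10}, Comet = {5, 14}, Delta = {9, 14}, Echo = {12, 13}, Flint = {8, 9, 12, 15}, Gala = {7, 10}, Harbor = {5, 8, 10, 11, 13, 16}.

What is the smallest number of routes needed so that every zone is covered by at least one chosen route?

Bravo and Delta and Flint and Gala and Harbor together: Bravo ∪ Delta ∪ Flint ∪ Gala ∪ Harbor = {5, 6, 7, 8, 9, 10, 11, 12, 13, 14, 15, 16} — every zone is covered.
No 4 of the 8 routes cover everything (all 70 combinations miss at least one zone), so 5 is optimal.

5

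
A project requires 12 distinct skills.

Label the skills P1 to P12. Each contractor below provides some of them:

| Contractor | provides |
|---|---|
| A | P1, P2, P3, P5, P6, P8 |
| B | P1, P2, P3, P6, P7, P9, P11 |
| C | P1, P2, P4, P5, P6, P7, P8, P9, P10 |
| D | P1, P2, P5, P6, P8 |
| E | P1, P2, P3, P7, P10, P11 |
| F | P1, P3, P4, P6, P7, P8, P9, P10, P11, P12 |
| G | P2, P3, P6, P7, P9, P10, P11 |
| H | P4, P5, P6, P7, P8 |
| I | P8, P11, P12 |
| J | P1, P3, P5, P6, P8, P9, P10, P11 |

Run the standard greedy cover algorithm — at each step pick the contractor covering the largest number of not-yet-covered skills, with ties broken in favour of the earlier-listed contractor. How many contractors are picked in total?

Greedy: pick F (covers 10 new) → pick A (covers 2 new). Total picks: 2.

2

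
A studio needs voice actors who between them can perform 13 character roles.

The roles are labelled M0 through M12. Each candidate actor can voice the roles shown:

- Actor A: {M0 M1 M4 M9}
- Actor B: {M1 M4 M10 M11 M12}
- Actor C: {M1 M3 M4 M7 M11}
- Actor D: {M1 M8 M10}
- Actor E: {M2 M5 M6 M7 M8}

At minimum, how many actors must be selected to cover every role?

A and B and C and E together: A ∪ B ∪ C ∪ E = {M0, M1, M2, M3, M4, M5, M6, M7, M8, M9, M10, M11, M12} — every role is covered.
No 3 of the 5 actors cover everything (all 10 combinations miss at least one role), so 4 is optimal.

4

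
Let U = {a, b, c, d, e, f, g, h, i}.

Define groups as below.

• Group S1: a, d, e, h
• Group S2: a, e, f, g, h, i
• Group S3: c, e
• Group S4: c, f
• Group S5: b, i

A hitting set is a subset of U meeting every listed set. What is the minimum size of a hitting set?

Take T = {a, c, i}. Each listed group contains at least one of these, so T is a hitting set of size 3.
The groups S1, S4, S5 are pairwise disjoint, so any hitting set needs a separate point for each — at least 3. Hence 3 is optimal.

3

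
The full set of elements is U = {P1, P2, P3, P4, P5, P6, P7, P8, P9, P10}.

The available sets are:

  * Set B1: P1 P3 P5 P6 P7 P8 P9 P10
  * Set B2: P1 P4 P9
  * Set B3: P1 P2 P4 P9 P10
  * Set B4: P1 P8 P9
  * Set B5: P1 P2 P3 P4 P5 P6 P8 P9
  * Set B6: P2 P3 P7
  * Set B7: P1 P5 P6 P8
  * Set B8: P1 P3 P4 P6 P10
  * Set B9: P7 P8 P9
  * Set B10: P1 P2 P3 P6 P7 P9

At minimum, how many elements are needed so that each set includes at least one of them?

2

Take H = {P1, P7}. Each listed set contains at least one of these, so H is a hitting set of size 2.
The sets B8, B9 are pairwise disjoint, so any hitting set needs a separate element for each — at least 2. Hence 2 is optimal.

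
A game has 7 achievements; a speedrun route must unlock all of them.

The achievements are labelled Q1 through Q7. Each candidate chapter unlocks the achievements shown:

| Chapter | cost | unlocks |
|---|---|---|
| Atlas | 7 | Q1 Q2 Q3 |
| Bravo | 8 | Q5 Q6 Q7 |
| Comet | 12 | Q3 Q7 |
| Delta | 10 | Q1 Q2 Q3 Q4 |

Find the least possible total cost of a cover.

18

Bravo, Delta together cover every achievement (Bravo ∪ Delta = {Q1, Q2, Q3, Q4, Q5, Q6, Q7}); total cost 8 + 10 = 18.
The greedy pick Atlas, Bravo, Delta costs 25; no covering selection beats 18.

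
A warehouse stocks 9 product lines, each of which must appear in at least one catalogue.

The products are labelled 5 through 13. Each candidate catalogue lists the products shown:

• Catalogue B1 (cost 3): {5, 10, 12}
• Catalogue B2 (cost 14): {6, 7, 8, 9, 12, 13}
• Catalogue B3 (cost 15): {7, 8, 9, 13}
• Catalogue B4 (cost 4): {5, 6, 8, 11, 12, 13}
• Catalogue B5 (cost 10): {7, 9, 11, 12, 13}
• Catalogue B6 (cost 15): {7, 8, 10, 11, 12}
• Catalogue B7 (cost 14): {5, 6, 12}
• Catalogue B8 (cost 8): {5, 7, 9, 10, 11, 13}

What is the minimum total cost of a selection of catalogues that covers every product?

B4, B8 together cover every product (B4 ∪ B8 = {5, 6, 7, 8, 9, 10, 11, 12, 13}); total cost 4 + 8 = 12.
No covering selection has total cost below 12.

12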